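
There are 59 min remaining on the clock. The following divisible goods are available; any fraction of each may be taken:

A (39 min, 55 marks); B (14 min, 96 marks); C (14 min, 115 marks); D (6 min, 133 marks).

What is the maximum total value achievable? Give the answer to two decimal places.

Take in order of value per unit:
- D (133/6 per unit): all 6 → value 133, running total 133.00
- C (115/14 per unit): all 14 → value 115, running total 248.00
- B (96/14 per unit): all 14 → value 96, running total 344.00
- A (55/39 per unit): 25 of 39 → value 25×55/39 = 35.2564, running total 379.26
Total 379.26.

379.26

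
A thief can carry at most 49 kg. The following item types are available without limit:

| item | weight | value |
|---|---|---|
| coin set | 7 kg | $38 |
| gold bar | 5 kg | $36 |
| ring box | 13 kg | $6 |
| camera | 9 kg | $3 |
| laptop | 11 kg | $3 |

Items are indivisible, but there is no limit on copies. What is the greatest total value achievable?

$328

Best value-per-unit is gold bar at 36/5; filling with it alone gives 9×36 = 324.
Optimal mix: 2×coin set + 7×gold bar → weight 49, value 328.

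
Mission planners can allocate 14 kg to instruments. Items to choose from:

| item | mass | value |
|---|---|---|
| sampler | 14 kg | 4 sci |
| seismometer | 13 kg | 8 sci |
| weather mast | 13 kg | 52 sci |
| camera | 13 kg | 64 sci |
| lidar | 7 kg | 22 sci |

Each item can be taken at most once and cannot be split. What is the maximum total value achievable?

Check high-value combinations within 14 kg:
- camera: mass 13, value 64
- weather mast: mass 13, value 52
- lidar: mass 7, value 22
Best: 64 sci.

64 sci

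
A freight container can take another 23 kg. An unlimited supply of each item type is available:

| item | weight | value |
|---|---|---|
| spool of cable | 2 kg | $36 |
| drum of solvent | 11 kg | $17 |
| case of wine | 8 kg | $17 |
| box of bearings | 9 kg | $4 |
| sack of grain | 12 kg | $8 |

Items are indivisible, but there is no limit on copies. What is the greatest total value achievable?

Best value-per-unit is spool of cable at 36/2, and filling with it alone uses weight 11×2=22. No mix of the others beats 11×36 = 396.

$396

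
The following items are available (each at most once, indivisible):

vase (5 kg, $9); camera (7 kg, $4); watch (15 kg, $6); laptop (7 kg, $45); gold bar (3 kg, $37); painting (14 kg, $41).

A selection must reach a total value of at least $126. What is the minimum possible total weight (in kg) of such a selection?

29

Subsets with value ≥ 126, sorted by total weight:
- vase+laptop+gold bar+painting: weight 29, value 132
- camera+laptop+gold bar+painting: weight 31, value 127
- vase+camera+laptop+gold bar+painting: weight 36, value 136
Minimum weight: 29 kg.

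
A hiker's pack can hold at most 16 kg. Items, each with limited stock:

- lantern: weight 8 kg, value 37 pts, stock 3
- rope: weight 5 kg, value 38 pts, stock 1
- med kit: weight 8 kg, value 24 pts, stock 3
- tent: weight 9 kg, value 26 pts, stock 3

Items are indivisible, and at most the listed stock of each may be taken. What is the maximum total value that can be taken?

75 pts

Best selections within weight 16 and stock limits:
- 1×lantern + 1×rope: weight 13, value 75
- 2×lantern: weight 16, value 74
- 1×rope + 1×tent: weight 14, value 64
Best: 75 pts.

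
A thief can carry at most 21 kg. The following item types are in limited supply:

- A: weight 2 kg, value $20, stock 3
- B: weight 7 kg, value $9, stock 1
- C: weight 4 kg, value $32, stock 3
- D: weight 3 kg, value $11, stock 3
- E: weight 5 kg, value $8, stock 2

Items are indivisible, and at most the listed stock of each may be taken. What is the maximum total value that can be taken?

$167

Best selections within weight 21 and stock limits:
- 3×A + 3×C + 1×D: weight 21, value 167
- 3×A + 3×C: weight 18, value 156
Best: $167.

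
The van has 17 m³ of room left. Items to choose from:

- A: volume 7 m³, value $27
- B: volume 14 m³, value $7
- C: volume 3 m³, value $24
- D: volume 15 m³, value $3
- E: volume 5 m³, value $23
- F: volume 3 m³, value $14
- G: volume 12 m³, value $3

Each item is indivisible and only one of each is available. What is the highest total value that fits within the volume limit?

$74

This is a 0/1 knapsack; check combinations near the capacity.
- A+C+E: volume 7+3+5=15, value 27+24+23=74
- A+C+F: volume 7+3+3=13, value 27+24+14=65
- A+E+F: volume 7+5+3=15, value 27+23+14=64
- C+E+F: volume 3+5+3=11, value 24+23+14=61
Best: $74.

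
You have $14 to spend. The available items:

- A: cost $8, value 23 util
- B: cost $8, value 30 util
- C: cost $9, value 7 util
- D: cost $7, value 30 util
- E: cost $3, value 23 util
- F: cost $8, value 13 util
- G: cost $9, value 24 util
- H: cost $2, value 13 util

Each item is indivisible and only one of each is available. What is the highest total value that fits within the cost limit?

66 util

Check high-value combinations within $14:
- D+E+H: cost 7+3+2=12, value 30+23+13=66
- B+E+H: cost 8+3+2=13, value 30+23+13=66
- E+G+H: cost 3+9+2=14, value 23+24+13=60
- A+E+H: cost 8+3+2=13, value 23+23+13=59
Best: 66 util.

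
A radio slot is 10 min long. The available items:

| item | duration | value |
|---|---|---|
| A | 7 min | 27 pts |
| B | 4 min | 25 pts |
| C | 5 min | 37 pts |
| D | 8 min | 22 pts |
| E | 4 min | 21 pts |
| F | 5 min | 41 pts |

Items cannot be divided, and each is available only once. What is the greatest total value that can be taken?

78 pts

Check high-value combinations within 10 min:
- C+F: duration 5+5=10, value 37+41=78
- B+F: duration 4+5=9, value 25+41=66
- B+C: duration 4+5=9, value 25+37=62
- E+F: duration 4+5=9, value 21+41=62
- C+E: duration 5+4=9, value 37+21=58
Best: 78 pts.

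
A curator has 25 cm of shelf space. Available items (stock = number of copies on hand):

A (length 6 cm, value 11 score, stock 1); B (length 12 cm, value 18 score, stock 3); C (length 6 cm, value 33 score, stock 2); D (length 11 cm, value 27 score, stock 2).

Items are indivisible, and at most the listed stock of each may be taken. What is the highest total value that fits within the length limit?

Top feasible selections:
- 2×C + 1×D: length 23, value 93
- 1×B + 2×C: length 24, value 84
Best: 93 score.

93 score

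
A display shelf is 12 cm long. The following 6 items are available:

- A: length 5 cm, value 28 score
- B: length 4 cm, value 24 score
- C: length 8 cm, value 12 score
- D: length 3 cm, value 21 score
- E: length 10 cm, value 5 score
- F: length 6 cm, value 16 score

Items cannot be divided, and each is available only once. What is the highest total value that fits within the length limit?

73 score

This is a 0/1 knapsack; check combinations near the capacity.
- A+B+D: length 5+4+3=12, value 28+24+21=73
- A+B: length 5+4=9, value 28+24=52
- A+D: length 5+3=8, value 28+21=49
Best: 73 score.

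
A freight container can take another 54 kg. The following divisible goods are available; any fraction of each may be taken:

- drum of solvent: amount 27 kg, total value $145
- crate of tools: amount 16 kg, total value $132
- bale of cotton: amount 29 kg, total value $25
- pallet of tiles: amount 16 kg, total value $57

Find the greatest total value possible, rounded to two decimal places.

316.19

Take in order of value per unit:
- crate of tools (132/16 per unit): all 16 → value 132, running total 132.00
- drum of solvent (145/27 per unit): all 27 → value 145, running total 277.00
- pallet of tiles (57/16 per unit): 11 of 16 → value 11×57/16 = 39.1875, running total 316.19
Total 316.19.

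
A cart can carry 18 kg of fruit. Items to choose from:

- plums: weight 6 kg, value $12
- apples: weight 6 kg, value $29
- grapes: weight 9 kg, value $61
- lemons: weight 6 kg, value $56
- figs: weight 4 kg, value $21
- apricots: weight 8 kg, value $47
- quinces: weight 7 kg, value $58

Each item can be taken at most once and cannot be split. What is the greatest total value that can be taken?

Check high-value combinations within 18 kg:
- lemons+figs+quinces: weight 6+4+7=17, value 56+21+58=135
- lemons+figs+apricots: weight 6+4+8=18, value 56+21+47=124
- grapes+quinces: weight 9+7=16, value 61+58=119
Best: $135.

$135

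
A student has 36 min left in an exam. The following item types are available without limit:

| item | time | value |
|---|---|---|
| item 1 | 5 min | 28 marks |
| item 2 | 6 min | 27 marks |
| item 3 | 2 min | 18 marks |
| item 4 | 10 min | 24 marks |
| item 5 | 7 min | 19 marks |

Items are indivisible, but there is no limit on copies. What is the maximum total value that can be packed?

Best value-per-unit is item 3 at 18/2, and filling with it alone uses time 18×2=36. No mix of the others beats 18×18 = 324.

324 marks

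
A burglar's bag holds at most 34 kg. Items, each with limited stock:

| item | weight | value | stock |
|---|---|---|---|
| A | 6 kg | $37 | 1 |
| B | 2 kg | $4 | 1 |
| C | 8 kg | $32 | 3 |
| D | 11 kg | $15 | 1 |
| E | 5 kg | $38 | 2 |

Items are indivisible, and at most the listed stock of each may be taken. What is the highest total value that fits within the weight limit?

$181

Best selections within weight 34 and stock limits:
- 1×A + 1×B + 2×C + 2×E: weight 34, value 181
- 1×A + 2×C + 2×E: weight 32, value 177
Best: $181.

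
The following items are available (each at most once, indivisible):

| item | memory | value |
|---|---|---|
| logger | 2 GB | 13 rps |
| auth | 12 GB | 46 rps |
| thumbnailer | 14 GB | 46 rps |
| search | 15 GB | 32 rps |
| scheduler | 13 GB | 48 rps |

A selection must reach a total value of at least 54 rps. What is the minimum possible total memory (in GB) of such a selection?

Subsets with value ≥ 54, sorted by total memory:
- logger+auth: memory 14, value 59
- logger+scheduler: memory 15, value 61
- logger+thumbnailer: memory 16, value 59
Minimum memory: 14 GB.

14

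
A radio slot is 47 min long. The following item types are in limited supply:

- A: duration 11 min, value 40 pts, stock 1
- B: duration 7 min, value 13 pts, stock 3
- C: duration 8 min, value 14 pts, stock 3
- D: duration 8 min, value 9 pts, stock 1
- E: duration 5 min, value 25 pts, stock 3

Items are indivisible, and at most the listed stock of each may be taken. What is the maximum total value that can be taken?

154 pts

Best selections within duration 47 and stock limits:
- 1×A + 3×B + 3×E: duration 47, value 154
- 1×A + 2×C + 3×E: duration 42, value 143
Best: 154 pts.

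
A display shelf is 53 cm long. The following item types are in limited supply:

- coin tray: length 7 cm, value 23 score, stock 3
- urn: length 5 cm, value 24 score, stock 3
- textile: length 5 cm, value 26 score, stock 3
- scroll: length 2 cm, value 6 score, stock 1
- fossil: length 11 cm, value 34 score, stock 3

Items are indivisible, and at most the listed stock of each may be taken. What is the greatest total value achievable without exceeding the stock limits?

Top feasible selections:
- 3×coin tray + 3×urn + 3×textile + 1×scroll: length 53, value 225
- 3×coin tray + 3×urn + 3×textile: length 51, value 219
- 3×urn + 3×textile + 2×fossil: length 52, value 218
Best: 225 score.

225 score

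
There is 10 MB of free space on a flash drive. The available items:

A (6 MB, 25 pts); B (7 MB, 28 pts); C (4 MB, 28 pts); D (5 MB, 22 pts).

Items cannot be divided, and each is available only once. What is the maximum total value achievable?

Check high-value combinations within 10 MB:
- A+C: size 6+4=10, value 25+28=53
- C+D: size 4+5=9, value 28+22=50
- C: size 4, value 28
Best: 53 pts.

53 pts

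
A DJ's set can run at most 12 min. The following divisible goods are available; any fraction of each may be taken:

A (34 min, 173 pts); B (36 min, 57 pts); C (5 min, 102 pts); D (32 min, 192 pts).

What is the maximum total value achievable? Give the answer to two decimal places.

144.00

Take in order of value per unit:
- C (102/5 per unit): all 5 → value 102, running total 102.00
- D (192/32 per unit): 7 of 32 → value 7×192/32 = 42.0000, running total 144.00
Total 144.00.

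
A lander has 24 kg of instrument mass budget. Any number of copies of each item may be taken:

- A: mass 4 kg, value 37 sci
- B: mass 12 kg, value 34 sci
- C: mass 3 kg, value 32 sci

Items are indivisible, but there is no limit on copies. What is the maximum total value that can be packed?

Best value-per-unit is C at 32/3, and filling with it alone uses mass 8×3=24. No mix of the others beats 8×32 = 256.

256 sci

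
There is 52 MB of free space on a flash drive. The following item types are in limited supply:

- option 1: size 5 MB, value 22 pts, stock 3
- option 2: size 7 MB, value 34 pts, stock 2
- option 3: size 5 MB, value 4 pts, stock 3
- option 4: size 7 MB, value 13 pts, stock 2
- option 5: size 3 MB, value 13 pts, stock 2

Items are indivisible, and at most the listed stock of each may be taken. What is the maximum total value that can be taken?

186 pts

Top feasible selections:
- 3×option 1 + 2×option 2 + 2×option 4 + 2×option 5: size 49, value 186
- 3×option 1 + 2×option 2 + 2×option 3 + 1×option 4 + 2×option 5: size 52, value 181
Best: 186 pts.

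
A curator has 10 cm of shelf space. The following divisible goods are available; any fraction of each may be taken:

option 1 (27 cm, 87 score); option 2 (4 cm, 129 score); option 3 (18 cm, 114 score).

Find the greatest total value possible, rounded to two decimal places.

Take in order of value per unit:
- option 2 (129/4 per unit): all 4 → value 129, running total 129.00
- option 3 (114/18 per unit): 6 of 18 → value 6×114/18 = 38.0000, running total 167.00
Total 167.00.

167.00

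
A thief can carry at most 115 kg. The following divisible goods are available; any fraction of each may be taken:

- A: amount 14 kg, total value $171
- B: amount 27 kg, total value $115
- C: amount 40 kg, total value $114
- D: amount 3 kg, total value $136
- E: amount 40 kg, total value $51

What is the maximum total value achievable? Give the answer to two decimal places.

575.53

Take in order of value per unit:
- D (136/3 per unit): all 3 → value 136, running total 136.00
- A (171/14 per unit): all 14 → value 171, running total 307.00
- B (115/27 per unit): all 27 → value 115, running total 422.00
- C (114/40 per unit): all 40 → value 114, running total 536.00
- E (51/40 per unit): 31 of 40 → value 31×51/40 = 39.5250, running total 575.53
Total 575.53.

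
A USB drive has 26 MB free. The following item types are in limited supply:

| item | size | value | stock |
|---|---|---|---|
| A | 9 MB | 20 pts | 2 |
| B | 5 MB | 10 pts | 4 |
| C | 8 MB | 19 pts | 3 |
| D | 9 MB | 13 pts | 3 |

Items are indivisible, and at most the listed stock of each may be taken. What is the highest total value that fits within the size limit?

Best selections within size 26 and stock limits:
- 2×A + 1×C: size 26, value 59
- 1×A + 2×C: size 25, value 58
Best: 59 pts.

59 pts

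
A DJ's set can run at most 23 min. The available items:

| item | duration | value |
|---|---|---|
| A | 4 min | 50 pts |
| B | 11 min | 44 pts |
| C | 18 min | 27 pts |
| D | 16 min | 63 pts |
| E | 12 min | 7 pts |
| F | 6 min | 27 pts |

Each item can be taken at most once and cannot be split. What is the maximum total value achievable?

121 pts

Check high-value combinations within 23 min:
- A+B+F: duration 4+11+6=21, value 50+44+27=121
- A+D: duration 4+16=20, value 50+63=113
- A+B: duration 4+11=15, value 50+44=94
Best: 121 pts.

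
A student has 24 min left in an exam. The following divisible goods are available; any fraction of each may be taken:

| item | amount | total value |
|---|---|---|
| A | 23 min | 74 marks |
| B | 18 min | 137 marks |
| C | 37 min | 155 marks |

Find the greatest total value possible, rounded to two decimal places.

Take in order of value per unit:
- B (137/18 per unit): all 18 → value 137, running total 137.00
- C (155/37 per unit): 6 of 37 → value 6×155/37 = 25.1351, running total 162.14
Total 162.14.

162.14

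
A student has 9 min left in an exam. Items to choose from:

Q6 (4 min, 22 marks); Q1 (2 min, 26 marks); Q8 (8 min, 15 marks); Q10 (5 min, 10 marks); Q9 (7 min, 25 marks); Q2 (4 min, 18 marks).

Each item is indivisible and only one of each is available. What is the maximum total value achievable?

Check high-value combinations within 9 min:
- Q1+Q9: time 2+7=9, value 26+25=51
- Q6+Q1: time 4+2=6, value 22+26=48
- Q1+Q2: time 2+4=6, value 26+18=44
Best: 51 marks.

51 marks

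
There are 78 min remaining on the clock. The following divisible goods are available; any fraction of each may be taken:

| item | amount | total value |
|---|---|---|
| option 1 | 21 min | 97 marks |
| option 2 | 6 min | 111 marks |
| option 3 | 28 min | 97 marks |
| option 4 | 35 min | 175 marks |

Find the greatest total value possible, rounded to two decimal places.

Take in order of value per unit:
- option 2 (111/6 per unit): all 6 → value 111, running total 111.00
- option 4 (175/35 per unit): all 35 → value 175, running total 286.00
- option 1 (97/21 per unit): all 21 → value 97, running total 383.00
- option 3 (97/28 per unit): 16 of 28 → value 16×97/28 = 55.4286, running total 438.43
Total 438.43.

438.43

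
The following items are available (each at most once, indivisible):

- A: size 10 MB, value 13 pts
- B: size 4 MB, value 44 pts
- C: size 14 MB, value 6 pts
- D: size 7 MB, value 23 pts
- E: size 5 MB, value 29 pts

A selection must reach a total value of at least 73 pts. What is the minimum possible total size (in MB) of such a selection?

9

Subsets with value ≥ 73, sorted by total size:
- B+E: size 9, value 73
- B+D+E: size 16, value 96
Minimum size: 9 MB.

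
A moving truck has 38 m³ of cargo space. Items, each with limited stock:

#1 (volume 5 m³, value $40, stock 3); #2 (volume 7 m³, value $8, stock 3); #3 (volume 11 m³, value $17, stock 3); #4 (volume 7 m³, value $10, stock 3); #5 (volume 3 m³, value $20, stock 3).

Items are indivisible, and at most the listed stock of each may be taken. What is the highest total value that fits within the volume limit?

$200

Top feasible selections:
- 3×#1 + 2×#4 + 3×#5: volume 38, value 200
- 3×#1 + 1×#2 + 1×#4 + 3×#5: volume 38, value 198
Best: $200.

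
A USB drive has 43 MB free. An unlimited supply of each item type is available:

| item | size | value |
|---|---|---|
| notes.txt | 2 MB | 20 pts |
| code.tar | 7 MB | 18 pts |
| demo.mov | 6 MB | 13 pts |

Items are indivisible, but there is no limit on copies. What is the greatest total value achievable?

420 pts

Best value-per-unit is notes.txt at 20/2, and filling with it alone uses size 21×2=42. No mix of the others beats 21×20 = 420.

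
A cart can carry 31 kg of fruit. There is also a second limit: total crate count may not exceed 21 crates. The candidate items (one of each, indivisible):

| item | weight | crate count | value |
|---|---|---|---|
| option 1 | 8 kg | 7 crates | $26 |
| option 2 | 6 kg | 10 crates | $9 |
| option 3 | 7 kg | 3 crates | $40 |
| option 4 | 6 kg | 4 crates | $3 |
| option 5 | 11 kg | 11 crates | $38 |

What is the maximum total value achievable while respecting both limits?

Feasible sets respecting both limits:
- option 1+option 3+option 5: weight 26, crate count 21, value 104
- option 3+option 4+option 5: weight 24, crate count 18, value 81
- option 3+option 5: weight 18, crate count 14, value 78
- option 1+option 2+option 3: weight 21, crate count 20, value 75
Best: $104.

$104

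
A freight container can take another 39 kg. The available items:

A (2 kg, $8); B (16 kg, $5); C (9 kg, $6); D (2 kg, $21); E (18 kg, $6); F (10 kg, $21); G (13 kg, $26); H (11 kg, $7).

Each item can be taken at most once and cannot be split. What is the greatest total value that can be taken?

Check high-value combinations within 39 kg:
- A+D+F+G+H: weight 2+2+10+13+11=38, value 8+21+21+26+7=83
- A+C+D+F+G: weight 2+9+2+10+13=36, value 8+6+21+21+26=82
- A+D+F+G: weight 2+2+10+13=27, value 8+21+21+26=76
- D+F+G+H: weight 2+10+13+11=36, value 21+21+26+7=75
- C+D+F+G: weight 9+2+10+13=34, value 6+21+21+26=74
Best: $83.

$83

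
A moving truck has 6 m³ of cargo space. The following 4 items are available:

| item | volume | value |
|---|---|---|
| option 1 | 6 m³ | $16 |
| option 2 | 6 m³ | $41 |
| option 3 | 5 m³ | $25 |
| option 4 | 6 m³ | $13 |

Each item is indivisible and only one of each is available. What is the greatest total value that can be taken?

$41

This is a 0/1 knapsack; check combinations near the capacity.
- option 2: volume 6, value 41
- option 3: volume 5, value 25
- option 1: volume 6, value 16
- option 4: volume 6, value 13
Best: $41.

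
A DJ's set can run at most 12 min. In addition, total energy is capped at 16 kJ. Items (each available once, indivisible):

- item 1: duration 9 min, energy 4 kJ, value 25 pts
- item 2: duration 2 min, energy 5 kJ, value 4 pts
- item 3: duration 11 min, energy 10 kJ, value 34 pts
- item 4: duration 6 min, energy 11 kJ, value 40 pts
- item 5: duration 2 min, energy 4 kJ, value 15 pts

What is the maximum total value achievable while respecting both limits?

55 pts

Feasible sets respecting both limits:
- item 4+item 5: duration 8, energy 15, value 55
- item 2+item 4: duration 8, energy 16, value 44
- item 4: duration 6, energy 11, value 40
Best: 55 pts.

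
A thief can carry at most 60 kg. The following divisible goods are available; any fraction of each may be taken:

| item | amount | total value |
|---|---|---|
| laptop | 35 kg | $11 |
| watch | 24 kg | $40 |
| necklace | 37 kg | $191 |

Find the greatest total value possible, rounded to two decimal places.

229.33

Take in order of value per unit:
- necklace (191/37 per unit): all 37 → value 191, running total 191.00
- watch (40/24 per unit): 23 of 24 → value 23×40/24 = 38.3333, running total 229.33
Total 229.33.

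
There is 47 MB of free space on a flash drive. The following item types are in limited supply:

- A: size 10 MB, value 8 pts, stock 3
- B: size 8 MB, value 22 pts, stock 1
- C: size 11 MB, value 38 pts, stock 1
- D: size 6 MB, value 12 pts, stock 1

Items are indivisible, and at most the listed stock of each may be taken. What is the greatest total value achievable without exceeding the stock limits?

Top feasible selections:
- 2×A + 1×B + 1×C + 1×D: size 45, value 88
- 1×A + 1×B + 1×C + 1×D: size 35, value 80
- 2×A + 1×B + 1×C: size 39, value 76
- 3×A + 1×C + 1×D: size 47, value 74
Best: 88 pts.

88 pts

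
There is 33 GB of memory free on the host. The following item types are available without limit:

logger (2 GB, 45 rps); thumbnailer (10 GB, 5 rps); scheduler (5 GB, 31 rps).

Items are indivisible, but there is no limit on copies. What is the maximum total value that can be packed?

720 rps

Best value-per-unit is logger at 45/2, and filling with it alone uses memory 16×2=32. No mix of the others beats 16×45 = 720.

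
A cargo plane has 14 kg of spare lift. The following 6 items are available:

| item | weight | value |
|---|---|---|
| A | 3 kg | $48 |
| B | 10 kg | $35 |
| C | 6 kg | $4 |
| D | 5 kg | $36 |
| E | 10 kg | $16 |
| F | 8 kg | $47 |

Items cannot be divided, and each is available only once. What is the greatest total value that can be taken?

$95

Check high-value combinations within 14 kg:
- A+F: weight 3+8=11, value 48+47=95
- A+C+D: weight 3+6+5=14, value 48+4+36=88
- A+D: weight 3+5=8, value 48+36=84
- A+B: weight 3+10=13, value 48+35=83
- D+F: weight 5+8=13, value 36+47=83
Best: $95.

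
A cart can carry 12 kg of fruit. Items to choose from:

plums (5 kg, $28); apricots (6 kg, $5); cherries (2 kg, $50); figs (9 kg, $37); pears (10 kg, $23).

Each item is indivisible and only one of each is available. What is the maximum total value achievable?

Check high-value combinations within 12 kg:
- cherries+figs: weight 2+9=11, value 50+37=87
- plums+cherries: weight 5+2=7, value 28+50=78
- cherries+pears: weight 2+10=12, value 50+23=73
Best: $87.

$87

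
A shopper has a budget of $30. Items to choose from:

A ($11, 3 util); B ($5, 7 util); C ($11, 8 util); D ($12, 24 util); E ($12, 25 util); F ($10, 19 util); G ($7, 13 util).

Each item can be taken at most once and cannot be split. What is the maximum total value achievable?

57 util

This is a 0/1 knapsack; check combinations near the capacity.
- E+F+G: cost 12+10+7=29, value 25+19+13=57
- B+D+E: cost 5+12+12=29, value 7+24+25=56
- D+F+G: cost 12+10+7=29, value 24+19+13=56
- B+E+F: cost 5+12+10=27, value 7+25+19=51
- B+D+F: cost 5+12+10=27, value 7+24+19=50
Best: 57 util.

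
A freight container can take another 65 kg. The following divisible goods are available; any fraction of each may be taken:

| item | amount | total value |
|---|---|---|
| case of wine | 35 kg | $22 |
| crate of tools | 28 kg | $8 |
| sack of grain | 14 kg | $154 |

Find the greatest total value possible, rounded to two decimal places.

Take in order of value per unit:
- sack of grain (154/14 per unit): all 14 → value 154, running total 154.00
- case of wine (22/35 per unit): all 35 → value 22, running total 176.00
- crate of tools (8/28 per unit): 16 of 28 → value 16×8/28 = 4.5714, running total 180.57
Total 180.57.

180.57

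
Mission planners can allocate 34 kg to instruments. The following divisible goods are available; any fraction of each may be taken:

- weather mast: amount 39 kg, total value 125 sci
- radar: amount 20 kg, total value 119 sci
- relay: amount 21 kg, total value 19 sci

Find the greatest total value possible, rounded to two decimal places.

Take in order of value per unit:
- radar (119/20 per unit): all 20 → value 119, running total 119.00
- weather mast (125/39 per unit): 14 of 39 → value 14×125/39 = 44.8718, running total 163.87
Total 163.87.

163.87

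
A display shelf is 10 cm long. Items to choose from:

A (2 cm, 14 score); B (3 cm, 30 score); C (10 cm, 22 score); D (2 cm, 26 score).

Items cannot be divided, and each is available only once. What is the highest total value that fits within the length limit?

70 score

Check high-value combinations within 10 cm:
- A+B+D: length 2+3+2=7, value 14+30+26=70
- B+D: length 3+2=5, value 30+26=56
- A+B: length 2+3=5, value 14+30=44
Best: 70 score.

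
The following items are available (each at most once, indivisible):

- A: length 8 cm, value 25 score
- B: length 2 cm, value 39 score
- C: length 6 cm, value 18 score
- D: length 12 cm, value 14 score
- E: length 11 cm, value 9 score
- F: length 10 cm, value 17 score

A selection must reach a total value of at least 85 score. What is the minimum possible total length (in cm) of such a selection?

Subsets with value ≥ 85, sorted by total length:
- A+B+C+F: length 26, value 99
- A+B+C+E: length 27, value 91
- A+B+C+D: length 28, value 96
Minimum length: 26 cm.

26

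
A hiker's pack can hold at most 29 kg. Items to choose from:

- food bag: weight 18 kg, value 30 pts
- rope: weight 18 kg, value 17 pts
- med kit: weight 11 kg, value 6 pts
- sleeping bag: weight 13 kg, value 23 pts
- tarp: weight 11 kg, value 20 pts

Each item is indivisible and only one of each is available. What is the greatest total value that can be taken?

Check high-value combinations within 29 kg:
- food bag+tarp: weight 18+11=29, value 30+20=50
- sleeping bag+tarp: weight 13+11=24, value 23+20=43
- rope+tarp: weight 18+11=29, value 17+20=37
- food bag+med kit: weight 18+11=29, value 30+6=36
- food bag: weight 18, value 30
Best: 50 pts.

50 pts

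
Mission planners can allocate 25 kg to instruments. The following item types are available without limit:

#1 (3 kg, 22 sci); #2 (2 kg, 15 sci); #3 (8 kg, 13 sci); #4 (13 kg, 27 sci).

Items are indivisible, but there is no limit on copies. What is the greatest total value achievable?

Best value-per-unit is #2 at 15/2; filling with it alone gives 12×15 = 180.
Optimal mix: 1×#1 + 11×#2 → mass 25, value 187.

187 sci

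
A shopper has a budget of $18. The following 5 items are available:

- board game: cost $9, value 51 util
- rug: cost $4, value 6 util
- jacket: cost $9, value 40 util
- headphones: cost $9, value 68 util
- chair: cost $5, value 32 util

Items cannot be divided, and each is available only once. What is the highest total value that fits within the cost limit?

Check high-value combinations within $18:
- board game+headphones: cost 9+9=18, value 51+68=119
- jacket+headphones: cost 9+9=18, value 40+68=108
- rug+headphones+chair: cost 4+9+5=18, value 6+68+32=106
Best: 119 util.

119 util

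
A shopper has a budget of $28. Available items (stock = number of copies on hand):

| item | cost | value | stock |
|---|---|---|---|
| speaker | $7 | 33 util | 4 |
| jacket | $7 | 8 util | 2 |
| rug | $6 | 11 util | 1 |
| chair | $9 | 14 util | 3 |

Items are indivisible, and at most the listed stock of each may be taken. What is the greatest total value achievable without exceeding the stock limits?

132 util

Top feasible selections:
- 4×speaker: cost 28, value 132
- 3×speaker + 1×rug: cost 27, value 110
- 3×speaker + 1×jacket: cost 28, value 107
- 3×speaker: cost 21, value 99
Best: 132 util.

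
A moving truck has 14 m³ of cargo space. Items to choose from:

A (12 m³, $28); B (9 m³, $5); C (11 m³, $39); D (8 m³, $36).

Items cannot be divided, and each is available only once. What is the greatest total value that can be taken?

$39

Check high-value combinations within 14 m³:
- C: volume 11, value 39
- D: volume 8, value 36
- A: volume 12, value 28
- B: volume 9, value 5
Best: $39.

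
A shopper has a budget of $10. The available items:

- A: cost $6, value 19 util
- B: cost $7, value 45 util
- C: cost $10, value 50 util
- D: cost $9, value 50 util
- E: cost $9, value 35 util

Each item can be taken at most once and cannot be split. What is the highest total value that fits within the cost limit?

Check high-value combinations within $10:
- D: cost 9, value 50
- C: cost 10, value 50
- B: cost 7, value 45
- E: cost 9, value 35
- A: cost 6, value 19
Best: 50 util.

50 util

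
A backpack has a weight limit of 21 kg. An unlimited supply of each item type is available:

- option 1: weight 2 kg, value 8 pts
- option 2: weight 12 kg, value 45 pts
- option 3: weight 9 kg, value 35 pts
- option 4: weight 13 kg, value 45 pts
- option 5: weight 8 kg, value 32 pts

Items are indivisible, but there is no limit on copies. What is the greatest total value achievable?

83 pts

Best value-per-unit is option 1 at 8/2; filling with it alone gives 10×8 = 80.
Optimal mix: 6×option 1 + 1×option 3 → weight 21, value 83.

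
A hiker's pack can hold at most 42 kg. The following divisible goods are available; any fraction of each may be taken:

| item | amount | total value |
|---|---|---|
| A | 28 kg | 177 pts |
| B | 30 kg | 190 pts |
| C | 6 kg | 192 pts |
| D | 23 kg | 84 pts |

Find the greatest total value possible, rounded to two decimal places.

Take in order of value per unit:
- C (192/6 per unit): all 6 → value 192, running total 192.00
- B (190/30 per unit): all 30 → value 190, running total 382.00
- A (177/28 per unit): 6 of 28 → value 6×177/28 = 37.9286, running total 419.93
Total 419.93.

419.93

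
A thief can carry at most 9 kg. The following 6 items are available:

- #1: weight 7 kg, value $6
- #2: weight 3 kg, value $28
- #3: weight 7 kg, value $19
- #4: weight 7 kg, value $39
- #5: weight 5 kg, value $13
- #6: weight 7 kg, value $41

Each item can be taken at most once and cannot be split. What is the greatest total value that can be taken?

$41

Check high-value combinations within 9 kg:
- #6: weight 7, value 41
- #2+#5: weight 3+5=8, value 28+13=41
- #4: weight 7, value 39
- #2: weight 3, value 28
- #3: weight 7, value 19
Best: $41.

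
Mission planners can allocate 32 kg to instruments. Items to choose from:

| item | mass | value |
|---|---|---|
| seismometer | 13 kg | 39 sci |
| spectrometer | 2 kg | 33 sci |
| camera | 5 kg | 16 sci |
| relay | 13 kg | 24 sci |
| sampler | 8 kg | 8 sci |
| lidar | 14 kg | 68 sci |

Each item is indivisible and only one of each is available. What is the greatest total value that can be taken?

This is a 0/1 knapsack; check combinations near the capacity.
- seismometer+spectrometer+lidar: mass 13+2+14=29, value 39+33+68=140
- spectrometer+relay+lidar: mass 2+13+14=29, value 33+24+68=125
- spectrometer+camera+sampler+lidar: mass 2+5+8+14=29, value 33+16+8+68=125
- seismometer+camera+lidar: mass 13+5+14=32, value 39+16+68=123
Best: 140 sci.

140 sci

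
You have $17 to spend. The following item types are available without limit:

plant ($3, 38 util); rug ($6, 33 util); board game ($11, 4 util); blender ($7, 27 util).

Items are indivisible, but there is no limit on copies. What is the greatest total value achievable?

190 util

Best value-per-unit is plant at 38/3, and filling with it alone uses cost 5×3=15. No mix of the others beats 5×38 = 190.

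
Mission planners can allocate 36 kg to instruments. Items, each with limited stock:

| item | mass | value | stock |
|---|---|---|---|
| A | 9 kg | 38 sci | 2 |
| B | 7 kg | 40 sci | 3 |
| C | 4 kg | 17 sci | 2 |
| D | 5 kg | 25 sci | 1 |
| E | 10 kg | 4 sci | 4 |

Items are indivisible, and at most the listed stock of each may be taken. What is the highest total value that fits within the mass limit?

183 sci

Best selections within mass 36 and stock limits:
- 1×A + 3×B + 1×D: mass 35, value 183
- 3×B + 2×C + 1×D: mass 34, value 179
- 1×A + 2×B + 2×C + 1×D: mass 36, value 177
- 1×A + 3×B + 1×C: mass 34, value 175
Best: 183 sci.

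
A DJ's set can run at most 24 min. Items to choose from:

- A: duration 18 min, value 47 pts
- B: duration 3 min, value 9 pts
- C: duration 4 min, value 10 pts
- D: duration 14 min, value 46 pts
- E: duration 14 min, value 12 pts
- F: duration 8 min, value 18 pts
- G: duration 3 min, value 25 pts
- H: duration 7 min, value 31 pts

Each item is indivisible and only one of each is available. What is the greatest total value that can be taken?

102 pts

Check high-value combinations within 24 min:
- D+G+H: duration 14+3+7=24, value 46+25+31=102
- B+C+D+G: duration 3+4+14+3=24, value 9+10+46+25=90
- B+D+H: duration 3+14+7=24, value 9+46+31=86
- C+F+G+H: duration 4+8+3+7=22, value 10+18+25+31=84
Best: 102 pts.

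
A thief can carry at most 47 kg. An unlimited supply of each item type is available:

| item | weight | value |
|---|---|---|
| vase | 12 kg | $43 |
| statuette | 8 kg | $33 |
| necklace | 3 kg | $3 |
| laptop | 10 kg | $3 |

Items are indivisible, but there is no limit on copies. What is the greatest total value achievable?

Best value-per-unit is statuette at 33/8; filling with it alone gives 5×33 = 165.
Optimal mix: 1×vase + 4×statuette + 1×necklace → weight 47, value 178.

$178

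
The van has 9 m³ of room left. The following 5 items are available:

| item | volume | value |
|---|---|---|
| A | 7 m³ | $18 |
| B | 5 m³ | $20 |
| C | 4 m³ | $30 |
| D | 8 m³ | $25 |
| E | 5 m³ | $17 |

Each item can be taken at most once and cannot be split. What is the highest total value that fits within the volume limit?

Check high-value combinations within 9 m³:
- B+C: volume 5+4=9, value 20+30=50
- C+E: volume 4+5=9, value 30+17=47
- C: volume 4, value 30
- D: volume 8, value 25
- B: volume 5, value 20
Best: $50.

$50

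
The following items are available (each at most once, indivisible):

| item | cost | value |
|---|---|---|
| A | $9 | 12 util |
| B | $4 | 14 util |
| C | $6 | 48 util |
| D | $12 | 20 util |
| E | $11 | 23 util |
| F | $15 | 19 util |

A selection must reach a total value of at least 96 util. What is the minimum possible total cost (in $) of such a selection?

Subsets with value ≥ 96, sorted by total cost:
- A+B+C+E: cost 30, value 97
- B+C+D+E: cost 33, value 105
- B+C+E+F: cost 36, value 104
Minimum cost: 30 $.

30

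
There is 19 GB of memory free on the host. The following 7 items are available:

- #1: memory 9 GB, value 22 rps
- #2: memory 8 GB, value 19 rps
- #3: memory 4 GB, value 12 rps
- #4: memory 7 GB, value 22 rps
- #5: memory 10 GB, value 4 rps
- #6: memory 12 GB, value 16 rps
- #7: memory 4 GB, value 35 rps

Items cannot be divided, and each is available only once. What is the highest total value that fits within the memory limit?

76 rps

Check high-value combinations within 19 GB:
- #2+#4+#7: memory 8+7+4=19, value 19+22+35=76
- #3+#4+#7: memory 4+7+4=15, value 12+22+35=69
- #1+#3+#7: memory 9+4+4=17, value 22+12+35=69
- #2+#3+#7: memory 8+4+4=16, value 19+12+35=66
- #4+#7: memory 7+4=11, value 22+35=57
Best: 76 rps.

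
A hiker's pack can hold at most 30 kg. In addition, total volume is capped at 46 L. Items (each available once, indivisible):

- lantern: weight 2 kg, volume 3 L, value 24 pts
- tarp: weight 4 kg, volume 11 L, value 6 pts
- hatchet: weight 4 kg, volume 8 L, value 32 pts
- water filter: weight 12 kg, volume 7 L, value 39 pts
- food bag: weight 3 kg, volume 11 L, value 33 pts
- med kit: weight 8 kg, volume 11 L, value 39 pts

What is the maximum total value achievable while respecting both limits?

167 pts

Feasible sets respecting both limits:
- lantern+hatchet+water filter+food bag+med kit: weight 29, volume 40, value 167
- hatchet+water filter+food bag+med kit: weight 27, volume 37, value 143
- lantern+tarp+water filter+food bag+med kit: weight 29, volume 43, value 141
- lantern+tarp+hatchet+water filter+med kit: weight 30, volume 40, value 140
Best: 167 pts.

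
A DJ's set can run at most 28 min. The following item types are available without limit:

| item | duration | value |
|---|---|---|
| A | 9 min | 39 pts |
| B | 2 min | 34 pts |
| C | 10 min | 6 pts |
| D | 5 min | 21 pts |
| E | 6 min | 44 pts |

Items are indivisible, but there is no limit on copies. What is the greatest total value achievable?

476 pts

Best value-per-unit is B at 34/2, and filling with it alone uses duration 14×2=28. No mix of the others beats 14×34 = 476.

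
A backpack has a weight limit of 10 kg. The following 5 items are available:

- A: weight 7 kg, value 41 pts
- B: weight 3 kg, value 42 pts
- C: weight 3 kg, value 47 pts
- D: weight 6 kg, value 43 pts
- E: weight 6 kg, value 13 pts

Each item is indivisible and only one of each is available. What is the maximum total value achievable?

90 pts

This is a 0/1 knapsack; check combinations near the capacity.
- C+D: weight 3+6=9, value 47+43=90
- B+C: weight 3+3=6, value 42+47=89
- A+C: weight 7+3=10, value 41+47=88
Best: 90 pts.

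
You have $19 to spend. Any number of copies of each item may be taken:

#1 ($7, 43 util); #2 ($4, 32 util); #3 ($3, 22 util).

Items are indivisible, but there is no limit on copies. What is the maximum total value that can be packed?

Best value-per-unit is #2 at 32/4; filling with it alone gives 4×32 = 128.
Optimal mix: 4×#2 + 1×#3 → cost 19, value 150.

150 util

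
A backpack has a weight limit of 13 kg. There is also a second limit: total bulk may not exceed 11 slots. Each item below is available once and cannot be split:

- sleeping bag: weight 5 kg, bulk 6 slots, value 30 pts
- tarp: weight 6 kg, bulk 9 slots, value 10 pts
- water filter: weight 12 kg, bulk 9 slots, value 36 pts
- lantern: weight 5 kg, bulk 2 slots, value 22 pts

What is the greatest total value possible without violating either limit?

Feasible sets respecting both limits:
- sleeping bag+lantern: weight 10, bulk 8, value 52
- water filter: weight 12, bulk 9, value 36
- tarp+lantern: weight 11, bulk 11, value 32
Best: 52 pts.

52 pts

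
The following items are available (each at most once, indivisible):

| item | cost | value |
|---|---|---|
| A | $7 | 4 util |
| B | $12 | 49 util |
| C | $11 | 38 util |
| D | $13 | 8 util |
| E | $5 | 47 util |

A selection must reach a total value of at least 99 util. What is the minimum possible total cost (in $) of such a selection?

24

Subsets with value ≥ 99, sorted by total cost:
- A+B+E: cost 24, value 100
- B+C+E: cost 28, value 134
Minimum cost: 24 $.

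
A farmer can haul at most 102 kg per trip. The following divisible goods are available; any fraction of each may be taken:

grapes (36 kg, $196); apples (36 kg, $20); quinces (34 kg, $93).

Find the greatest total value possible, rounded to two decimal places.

306.78

Take in order of value per unit:
- grapes (196/36 per unit): all 36 → value 196, running total 196.00
- quinces (93/34 per unit): all 34 → value 93, running total 289.00
- apples (20/36 per unit): 32 of 36 → value 32×20/36 = 17.7778, running total 306.78
Total 306.78.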